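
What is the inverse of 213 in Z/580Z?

Apply the Euclidean algorithm and back-substitute:
580 = 2·213 + 154
213 = 1·154 + 59
154 = 2·59 + 36
59 = 1·36 + 23
36 = 1·23 + 13
23 = 1·13 + 10
13 = 1·10 + 3
10 = 3·3 + 1
3 = 3·1 + 0
gcd(213, 580) = 1, so the inverse exists.
Bézout: 1 = −65·580 + 177·213.
So 213⁻¹ ≡ 177 (mod 580).

177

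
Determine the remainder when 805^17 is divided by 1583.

Compute successive squares:
17 in binary is 10001, i.e. 17 = 16 + 1.
805^1 ≡ 805 (mod 1583)
805^2 ≡ 805^2 = 648025 ≡ 578 (mod 1583)
805^4 ≡ 578^2 = 334084 ≡ 71 (mod 1583)
805^8 ≡ 71^2 = 5041 ≡ 292 (mod 1583)
805^16 ≡ 292^2 = 85264 ≡ 1365 (mod 1583)
805^17 = 805^16 * 805^1 ≡ 1365 * 805 (mod 1583).
1365 * 805 = 1098825 ≡ 223 (mod 1583).

223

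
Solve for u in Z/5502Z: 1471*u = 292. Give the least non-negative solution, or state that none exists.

gcd(1471, 5502) = 1, so a unique solution mod 5502 exists.
1471⁻¹ ≡ 4537 (mod 5502).
u ≡ 4537*292 ≡ 4324 (mod 5502).

4324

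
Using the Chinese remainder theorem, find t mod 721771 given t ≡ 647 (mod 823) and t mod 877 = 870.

823⁻¹ mod 877: 823·406 ≡ 1 (mod 877), so 823⁻¹ ≡ 406.
t = 647 + 823·((870 − 647)·406 mod 877) = 647 + 823·207 = 171008.
Check: 171008 mod 823 = 647, 171008 mod 877 = 870. ✓

171008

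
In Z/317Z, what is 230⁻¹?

By the extended Euclidean algorithm:
317 = 1·230 + 87
230 = 2·87 + 56
87 = 1·56 + 31
56 = 1·31 + 25
31 = 1·25 + 6
25 = 4·6 + 1
6 = 6·1 + 0
gcd(230, 317) = 1, so the inverse exists.
Bézout: 1 = −37·317 + 51·230.
So 230⁻¹ ≡ 51 (mod 317).

51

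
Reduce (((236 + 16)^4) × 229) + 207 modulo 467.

386

236 + 16 = 252
(252)^4 ≡ 64 (mod 467)
64 × 229 = 14656 ≡ 179 (mod 467)
179 + 207 = 386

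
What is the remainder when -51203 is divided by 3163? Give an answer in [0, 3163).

2568

-51203 = -17*3163 + 2568, so -51203 ≡ 2568 (mod 3163).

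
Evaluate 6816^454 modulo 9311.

7482

Using repeated squaring:
454 in binary is 111000110, i.e. 454 = 256 + 128 + 64 + 4 + 2.
6816^1 ≡ 6816 (mod 9311)
6816^2 ≡ 6816^2 = 46457856 ≡ 5277 (mod 9311)
6816^4 ≡ 5277^2 = 27846729 ≡ 6839 (mod 9311)
6816^8 ≡ 6839^2 = 46771921 ≡ 2768 (mod 9311)
6816^16 ≡ 2768^2 = 7661824 ≡ 8182 (mod 9311)
6816^32 ≡ 8182^2 = 66945124 ≡ 8345 (mod 9311)
6816^64 ≡ 8345^2 = 69639025 ≡ 2056 (mod 9311)
6816^128 ≡ 2056^2 = 4227136 ≡ 9253 (mod 9311)
6816^256 ≡ 9253^2 = 85618009 ≡ 3364 (mod 9311)
6816^454 = 6816^256 * 6816^128 * 6816^64 * 6816^4 * 6816^2 ≡ 3364 * 9253 * 2056 * 6839 * 5277 (mod 9311).
Accumulate the product:
3364 * 9253 = 31127092 ≡ 419
419 * 2056 = 861464 ≡ 4852
4852 * 6839 = 33182828 ≡ 7735
7735 * 5277 = 40817595 ≡ 7482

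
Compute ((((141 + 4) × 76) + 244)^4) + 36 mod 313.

141 + 4 = 145
145 × 76 = 11020 ≡ 65 (mod 313)
65 + 244 = 309
(309)^4 ≡ 256 (mod 313)
256 + 36 = 292

292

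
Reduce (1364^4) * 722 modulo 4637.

979

(1364)^4 ≡ 3964 (mod 4637)
3964 * 722 = 2862008 ≡ 979 (mod 4637)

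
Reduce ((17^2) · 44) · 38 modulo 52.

(17)^2 ≡ 29 (mod 52)
29 · 44 = 1276 ≡ 28 (mod 52)
28 · 38 = 1064 ≡ 24 (mod 52)

24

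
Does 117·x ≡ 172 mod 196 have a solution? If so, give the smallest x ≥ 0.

gcd(117, 196) = 1, so a unique solution mod 196 exists.
117⁻¹ ≡ 129 (mod 196).
x ≡ 129·172 ≡ 40 (mod 196).

40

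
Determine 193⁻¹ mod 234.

By the extended Euclidean algorithm:
234 = 1*193 + 41
193 = 4*41 + 29
41 = 1*29 + 12
29 = 2*12 + 5
12 = 2*5 + 2
5 = 2*2 + 1
2 = 2*1 + 0
gcd(193, 234) = 1, so the inverse exists.
Back-substitute for 1:
1 = 1*5 − 2*2
  = −2*12 + 5*5
  = 5*29 − 12*12
  = −12*41 + 17*29
  = 17*193 − 80*41
  = −80*234 + 97*193
So 193⁻¹ ≡ 97 (mod 234).

97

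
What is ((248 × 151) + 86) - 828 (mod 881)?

585

248 × 151 = 37448 ≡ 446 (mod 881)
446 + 86 = 532
532 - 828 = -296 ≡ 585 (mod 881)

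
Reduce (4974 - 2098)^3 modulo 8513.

5566

4974 - 2098 = 2876
(2876)^3 ≡ 5566 (mod 8513)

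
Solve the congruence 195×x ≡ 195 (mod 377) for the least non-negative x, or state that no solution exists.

1

gcd(195, 377) = 13, and 13 | 195, so solutions exist.
Divide through by 13: 15×x = 15 (mod 29).
15⁻¹ ≡ 2 (mod 29).
x ≡ 2×15 ≡ 1 (mod 29).
The smallest non-negative solution is x = 1.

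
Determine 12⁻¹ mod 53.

53 = 4·12 + 5
12 = 2·5 + 2
5 = 2·2 + 1
2 = 2·1 + 0
gcd(12, 53) = 1, so the inverse exists.
Bézout: 1 = 5·53 − 22·12.
So 12⁻¹ ≡ −22 ≡ 31 (mod 53).

31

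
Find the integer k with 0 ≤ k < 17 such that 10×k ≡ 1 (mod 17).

12

Apply the Euclidean algorithm and back-substitute:
17 = 1×10 + 7
10 = 1×7 + 3
7 = 2×3 + 1
3 = 3×1 + 0
gcd(10, 17) = 1, so the inverse exists.
Back-substitute for 1:
1 = 1×7 − 2×3
  = −2×10 + 3×7
  = 3×17 − 5×10
So 10⁻¹ ≡ −5 ≡ 12 (mod 17).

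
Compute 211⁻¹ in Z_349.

349 = 1*211 + 138
211 = 1*138 + 73
138 = 1*73 + 65
73 = 1*65 + 8
65 = 8*8 + 1
8 = 8*1 + 0
gcd(211, 349) = 1, so the inverse exists.
Back-substitute for 1:
1 = 1*65 − 8*8
  = −8*73 + 9*65
  = 9*138 − 17*73
  = −17*211 + 26*138
  = 26*349 − 43*211
So 211⁻¹ ≡ −43 ≡ 306 (mod 349).

306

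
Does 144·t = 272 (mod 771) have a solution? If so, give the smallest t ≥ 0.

gcd(144, 771) = 3, and 3 does not divide 272.
So the congruence has no solution.

no solution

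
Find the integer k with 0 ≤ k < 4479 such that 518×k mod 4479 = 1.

By the extended Euclidean algorithm:
4479 = 8×518 + 335
518 = 1×335 + 183
335 = 1×183 + 152
183 = 1×152 + 31
152 = 4×31 + 28
31 = 1×28 + 3
28 = 9×3 + 1
3 = 3×1 + 0
gcd(518, 4479) = 1, so the inverse exists.
Bézout: 1 = 167×4479 − 1444×518.
So 518⁻¹ ≡ −1444 ≡ 3035 (mod 4479).

3035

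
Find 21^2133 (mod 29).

Using repeated squaring:
21^1 ≡ 21 (mod 29)
21^2 ≡ 21^2 = 441 ≡ 6 (mod 29)
21^4 ≡ 6^2 = 36 ≡ 7 (mod 29)
21^8 ≡ 7^2 = 49 ≡ 20 (mod 29)
21^16 ≡ 20^2 = 400 ≡ 23 (mod 29)
21^32 ≡ 23^2 = 529 ≡ 7 (mod 29)
21^64 ≡ 7^2 = 49 ≡ 20 (mod 29)
21^128 ≡ 20^2 = 400 ≡ 23 (mod 29)
21^256 ≡ 23^2 = 529 ≡ 7 (mod 29)
21^512 ≡ 7^2 = 49 ≡ 20 (mod 29)
21^1024 ≡ 20^2 = 400 ≡ 23 (mod 29)
21^2048 ≡ 23^2 = 529 ≡ 7 (mod 29)
21^2133 = 21^2048 · 21^64 · 21^16 · 21^4 · 21^1 ≡ 7 · 20 · 23 · 7 · 21 (mod 29).
Accumulate the product:
7 · 20 = 140 ≡ 24
24 · 23 = 552 ≡ 1
1 · 7 = 7
7 · 21 = 147 ≡ 2

2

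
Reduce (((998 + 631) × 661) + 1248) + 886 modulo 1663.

1279

998 + 631 = 1629
1629 × 661 = 1076769 ≡ 808 (mod 1663)
808 + 1248 = 2056 ≡ 393 (mod 1663)
393 + 886 = 1279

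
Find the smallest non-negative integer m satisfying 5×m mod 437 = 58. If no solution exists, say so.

gcd(5, 437) = 1, so a unique solution mod 437 exists.
5⁻¹ ≡ 175 (mod 437).
m ≡ 175×58 ≡ 99 (mod 437).

99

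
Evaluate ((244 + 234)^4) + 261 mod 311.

199

244 + 234 = 478 ≡ 167 (mod 311)
(167)^4 ≡ 249 (mod 311)
249 + 261 = 510 ≡ 199 (mod 311)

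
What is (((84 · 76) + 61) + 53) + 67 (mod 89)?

84 · 76 = 6384 ≡ 65 (mod 89)
65 + 61 = 126 ≡ 37 (mod 89)
37 + 53 = 90 ≡ 1 (mod 89)
1 + 67 = 68

68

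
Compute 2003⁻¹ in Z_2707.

596

By the extended Euclidean algorithm:
2707 = 1·2003 + 704
2003 = 2·704 + 595
704 = 1·595 + 109
595 = 5·109 + 50
109 = 2·50 + 9
50 = 5·9 + 5
9 = 1·5 + 4
5 = 1·4 + 1
4 = 4·1 + 0
gcd(2003, 2707) = 1, so the inverse exists.
Back-substitute for 1:
1 = 1·5 − 1·4
  = −1·9 + 2·5
  = 2·50 − 11·9
  = −11·109 + 24·50
  = 24·595 − 131·109
  = −131·704 + 155·595
  = 155·2003 − 441·704
  = −441·2707 + 596·2003
So 2003⁻¹ ≡ 596 (mod 2707).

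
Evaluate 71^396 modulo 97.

50

396 in binary is 110001100, i.e. 396 = 256 + 128 + 8 + 4.
71^1 ≡ 71 (mod 97)
71^2 ≡ 71^2 = 5041 ≡ 94 (mod 97)
71^4 ≡ 94^2 = 8836 ≡ 9 (mod 97)
71^8 ≡ 9^2 = 81 (mod 97)
71^16 ≡ 81^2 = 6561 ≡ 62 (mod 97)
71^32 ≡ 62^2 = 3844 ≡ 61 (mod 97)
71^64 ≡ 61^2 = 3721 ≡ 35 (mod 97)
71^128 ≡ 35^2 = 1225 ≡ 61 (mod 97)
71^256 ≡ 61^2 = 3721 ≡ 35 (mod 97)
71^396 = 71^256 * 71^128 * 71^8 * 71^4 ≡ 35 * 61 * 81 * 9 (mod 97).
Accumulate the product:
35 * 61 = 2135 ≡ 1
1 * 81 = 81
81 * 9 = 729 ≡ 50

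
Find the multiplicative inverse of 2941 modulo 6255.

Run the extended Euclidean algorithm:
6255 = 2*2941 + 373
2941 = 7*373 + 330
373 = 1*330 + 43
330 = 7*43 + 29
43 = 1*29 + 14
29 = 2*14 + 1
14 = 14*1 + 0
gcd(2941, 6255) = 1, so the inverse exists.
Back-substitute for 1:
1 = 1*29 − 2*14
  = −2*43 + 3*29
  = 3*330 − 23*43
  = −23*373 + 26*330
  = 26*2941 − 205*373
  = −205*6255 + 436*2941
So 2941⁻¹ ≡ 436 (mod 6255).

436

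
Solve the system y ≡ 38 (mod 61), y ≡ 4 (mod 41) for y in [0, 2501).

61⁻¹ mod 41: 61*39 ≡ 1 (mod 41), so 61⁻¹ ≡ 39.
y = 38 + 61*((4 − 38)*39 mod 41) = 38 + 61*27 = 1685.

1685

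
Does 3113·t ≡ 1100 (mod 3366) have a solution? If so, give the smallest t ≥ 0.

gcd(3113, 3366) = 11, and 11 | 1100, so solutions exist.
Divide through by 11: 283·t = 100 (mod 306).
283⁻¹ ≡ 133 (mod 306).
t ≡ 133·100 ≡ 142 (mod 306).
The smallest non-negative solution is t = 142.

142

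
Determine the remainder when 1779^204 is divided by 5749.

204 in binary is 11001100, i.e. 204 = 128 + 64 + 8 + 4.
1779^1 ≡ 1779 (mod 5749)
1779^2 ≡ 1779^2 = 3164841 ≡ 2891 (mod 5749)
1779^4 ≡ 2891^2 = 8357881 ≡ 4584 (mod 5749)
1779^8 ≡ 4584^2 = 21013056 ≡ 461 (mod 5749)
1779^16 ≡ 461^2 = 212521 ≡ 5557 (mod 5749)
1779^32 ≡ 5557^2 = 30880249 ≡ 2370 (mod 5749)
1779^64 ≡ 2370^2 = 5616900 ≡ 127 (mod 5749)
1779^128 ≡ 127^2 = 16129 ≡ 4631 (mod 5749)
1779^204 = 1779^128 × 1779^64 × 1779^8 × 1779^4 ≡ 4631 × 127 × 461 × 4584 (mod 5749).
Accumulate the product:
4631 × 127 = 588137 ≡ 1739
1739 × 461 = 801679 ≡ 2568
2568 × 4584 = 11771712 ≡ 3509

3509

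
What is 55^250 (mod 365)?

235

250 in binary is 11111010, i.e. 250 = 128 + 64 + 32 + 16 + 8 + 2.
55^1 ≡ 55 (mod 365)
55^2 ≡ 55^2 = 3025 ≡ 105 (mod 365)
55^4 ≡ 105^2 = 11025 ≡ 75 (mod 365)
55^8 ≡ 75^2 = 5625 ≡ 150 (mod 365)
55^16 ≡ 150^2 = 22500 ≡ 235 (mod 365)
55^32 ≡ 235^2 = 55225 ≡ 110 (mod 365)
55^64 ≡ 110^2 = 12100 ≡ 55 (mod 365)
55^128 ≡ 55^2 = 3025 ≡ 105 (mod 365)
55^250 = 55^128 * 55^64 * 55^32 * 55^16 * 55^8 * 55^2 ≡ 105 * 55 * 110 * 235 * 150 * 105 (mod 365).
Accumulate the product:
105 * 55 = 5775 ≡ 300
300 * 110 = 33000 ≡ 150
150 * 235 = 35250 ≡ 210
210 * 150 = 31500 ≡ 110
110 * 105 = 11550 ≡ 235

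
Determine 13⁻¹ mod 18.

7

18 = 1·13 + 5
13 = 2·5 + 3
5 = 1·3 + 2
3 = 1·2 + 1
2 = 2·1 + 0
gcd(13, 18) = 1, so the inverse exists.
Bézout: 1 = −5·18 + 7·13.
So 13⁻¹ ≡ 7 (mod 18).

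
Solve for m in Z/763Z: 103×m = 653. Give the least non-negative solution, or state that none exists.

gcd(103, 763) = 1, so a unique solution mod 763 exists.
103⁻¹ ≡ 563 (mod 763).
m ≡ 563×653 ≡ 636 (mod 763).

636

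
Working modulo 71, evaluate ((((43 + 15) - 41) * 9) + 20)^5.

34

43 + 15 = 58
58 - 41 = 17
17 * 9 = 153 ≡ 11 (mod 71)
11 + 20 = 31
(31)^5 ≡ 34 (mod 71)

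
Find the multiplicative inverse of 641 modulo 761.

260

761 = 1·641 + 120
641 = 5·120 + 41
120 = 2·41 + 38
41 = 1·38 + 3
38 = 12·3 + 2
3 = 1·2 + 1
2 = 2·1 + 0
gcd(641, 761) = 1, so the inverse exists.
Back-substitute for 1:
1 = 1·3 − 1·2
  = −1·38 + 13·3
  = 13·41 − 14·38
  = −14·120 + 41·41
  = 41·641 − 219·120
  = −219·761 + 260·641
So 641⁻¹ ≡ 260 (mod 761).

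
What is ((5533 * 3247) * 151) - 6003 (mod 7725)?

5533 * 3247 = 17965651 ≡ 5026 (mod 7725)
5026 * 151 = 758926 ≡ 1876 (mod 7725)
1876 - 6003 = -4127 ≡ 3598 (mod 7725)

3598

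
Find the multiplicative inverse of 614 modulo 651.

By the extended Euclidean algorithm:
651 = 1×614 + 37
614 = 16×37 + 22
37 = 1×22 + 15
22 = 1×15 + 7
15 = 2×7 + 1
7 = 7×1 + 0
gcd(614, 651) = 1, so the inverse exists.
Bézout: 1 = 83×651 − 88×614.
So 614⁻¹ ≡ −88 ≡ 563 (mod 651).

563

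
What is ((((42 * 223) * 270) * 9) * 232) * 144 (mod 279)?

171

42 * 223 = 9366 ≡ 159 (mod 279)
159 * 270 = 42930 ≡ 243 (mod 279)
243 * 9 = 2187 ≡ 234 (mod 279)
234 * 232 = 54288 ≡ 162 (mod 279)
162 * 144 = 23328 ≡ 171 (mod 279)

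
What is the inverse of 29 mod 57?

2

57 = 1·29 + 28
29 = 1·28 + 1
28 = 28·1 + 0
gcd(29, 57) = 1, so the inverse exists.
Back-substitute for 1:
1 = 1·29 − 1·28
  = −1·57 + 2·29
So 29⁻¹ ≡ 2 (mod 57).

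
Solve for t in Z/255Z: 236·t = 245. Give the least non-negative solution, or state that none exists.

175

gcd(236, 255) = 1, so a unique solution mod 255 exists.
236⁻¹ ≡ 161 (mod 255).
t ≡ 161·245 ≡ 175 (mod 255).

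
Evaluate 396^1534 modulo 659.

489

Using repeated squaring:
396^1 ≡ 396 (mod 659)
396^2 ≡ 396^2 = 156816 ≡ 633 (mod 659)
396^4 ≡ 633^2 = 400689 ≡ 17 (mod 659)
396^8 ≡ 17^2 = 289 (mod 659)
396^16 ≡ 289^2 = 83521 ≡ 487 (mod 659)
396^32 ≡ 487^2 = 237169 ≡ 588 (mod 659)
396^64 ≡ 588^2 = 345744 ≡ 428 (mod 659)
396^128 ≡ 428^2 = 183184 ≡ 641 (mod 659)
396^256 ≡ 641^2 = 410881 ≡ 324 (mod 659)
396^512 ≡ 324^2 = 104976 ≡ 195 (mod 659)
396^1024 ≡ 195^2 = 38025 ≡ 462 (mod 659)
396^1534 = 396^1024 × 396^256 × 396^128 × 396^64 × 396^32 × 396^16 × 396^8 × 396^4 × 396^2 ≡ 462 × 324 × 641 × 428 × 588 × 487 × 289 × 17 × 633 (mod 659).
Accumulate the product:
462 × 324 = 149688 ≡ 95
95 × 641 = 60895 ≡ 267
267 × 428 = 114276 ≡ 269
269 × 588 = 158172 ≡ 12
12 × 487 = 5844 ≡ 572
572 × 289 = 165308 ≡ 558
558 × 17 = 9486 ≡ 260
260 × 633 = 164580 ≡ 489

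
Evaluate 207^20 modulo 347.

177

20 in binary is 10100, i.e. 20 = 16 + 4.
207^1 ≡ 207 (mod 347)
207^2 ≡ 207^2 = 42849 ≡ 168 (mod 347)
207^4 ≡ 168^2 = 28224 ≡ 117 (mod 347)
207^8 ≡ 117^2 = 13689 ≡ 156 (mod 347)
207^16 ≡ 156^2 = 24336 ≡ 46 (mod 347)
207^20 = 207^16 · 207^4 ≡ 46 · 117 (mod 347).
46 · 117 = 5382 ≡ 177 (mod 347).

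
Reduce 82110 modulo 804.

102

82110 = 102*804 + 102, so 82110 ≡ 102 (mod 804).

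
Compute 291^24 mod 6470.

291^1 ≡ 291 (mod 6470)
291^2 ≡ 291^2 = 84681 ≡ 571 (mod 6470)
291^4 ≡ 571^2 = 326041 ≡ 2541 (mod 6470)
291^8 ≡ 2541^2 = 6456681 ≡ 6091 (mod 6470)
291^16 ≡ 6091^2 = 37100281 ≡ 1301 (mod 6470)
291^24 = 291^16 * 291^8 ≡ 1301 * 6091 (mod 6470).
1301 * 6091 = 7924391 ≡ 5111 (mod 6470).

5111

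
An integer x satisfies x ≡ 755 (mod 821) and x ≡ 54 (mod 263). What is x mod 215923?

164955

821⁻¹ mod 263: 821·74 ≡ 1 (mod 263), so 821⁻¹ ≡ 74.
x = 755 + 821·((54 − 755)·74 mod 263) = 755 + 821·200 = 164955.
Check: 164955 mod 821 = 755, 164955 mod 263 = 54. ✓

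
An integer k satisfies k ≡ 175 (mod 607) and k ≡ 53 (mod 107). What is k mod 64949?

18992

607⁻¹ mod 107: 607*55 ≡ 1 (mod 107), so 607⁻¹ ≡ 55.
k = 175 + 607*((53 − 175)*55 mod 107) = 175 + 607*31 = 18992.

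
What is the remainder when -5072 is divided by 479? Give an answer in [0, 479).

-5072 = -11·479 + 197, so -5072 ≡ 197 (mod 479).

197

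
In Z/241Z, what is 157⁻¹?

175

By the extended Euclidean algorithm:
241 = 1·157 + 84
157 = 1·84 + 73
84 = 1·73 + 11
73 = 6·11 + 7
11 = 1·7 + 4
7 = 1·4 + 3
4 = 1·3 + 1
3 = 3·1 + 0
gcd(157, 241) = 1, so the inverse exists.
Back-substitute for 1:
1 = 1·4 − 1·3
  = −1·7 + 2·4
  = 2·11 − 3·7
  = −3·73 + 20·11
  = 20·84 − 23·73
  = −23·157 + 43·84
  = 43·241 − 66·157
So 157⁻¹ ≡ −66 ≡ 175 (mod 241).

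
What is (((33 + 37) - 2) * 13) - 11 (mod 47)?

27

33 + 37 = 70 ≡ 23 (mod 47)
23 - 2 = 21
21 * 13 = 273 ≡ 38 (mod 47)
38 - 11 = 27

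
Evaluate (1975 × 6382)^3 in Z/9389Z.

1975 × 6382 = 12604450 ≡ 4412 (mod 9389)
(4412)^3 ≡ 8286 (mod 9389)

8286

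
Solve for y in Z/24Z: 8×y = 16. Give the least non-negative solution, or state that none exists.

gcd(8, 24) = 8, and 8 | 16, so solutions exist.
Divide through by 8: 1×y ≡ 2 (mod 3).
1⁻¹ ≡ 1 (mod 3).
y ≡ 1×2 ≡ 2 (mod 3).
The smallest non-negative solution is y = 2.

2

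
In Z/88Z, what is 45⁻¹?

88 = 1·45 + 43
45 = 1·43 + 2
43 = 21·2 + 1
2 = 2·1 + 0
gcd(45, 88) = 1, so the inverse exists.
Back-substitute for 1:
1 = 1·43 − 21·2
  = −21·45 + 22·43
  = 22·88 − 43·45
So 45⁻¹ ≡ −43 ≡ 45 (mod 88).

45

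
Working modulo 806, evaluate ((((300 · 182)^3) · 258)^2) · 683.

300 · 182 = 54600 ≡ 598 (mod 806)
(598)^3 ≡ 78 (mod 806)
78 · 258 = 20124 ≡ 780 (mod 806)
(780)^2 ≡ 676 (mod 806)
676 · 683 = 461708 ≡ 676 (mod 806)

676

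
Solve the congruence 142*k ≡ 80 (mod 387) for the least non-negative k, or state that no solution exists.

gcd(142, 387) = 1, so a unique solution mod 387 exists.
142⁻¹ ≡ 139 (mod 387).
k ≡ 139*80 ≡ 284 (mod 387).

284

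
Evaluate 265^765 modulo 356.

Compute successive squares:
765 in binary is 1011111101, i.e. 765 = 512 + 128 + 64 + 32 + 16 + 8 + 4 + 1.
265^1 ≡ 265 (mod 356)
265^2 ≡ 265^2 = 70225 ≡ 93 (mod 356)
265^4 ≡ 93^2 = 8649 ≡ 105 (mod 356)
265^8 ≡ 105^2 = 11025 ≡ 345 (mod 356)
265^16 ≡ 345^2 = 119025 ≡ 121 (mod 356)
265^32 ≡ 121^2 = 14641 ≡ 45 (mod 356)
265^64 ≡ 45^2 = 2025 ≡ 245 (mod 356)
265^128 ≡ 245^2 = 60025 ≡ 217 (mod 356)
265^256 ≡ 217^2 = 47089 ≡ 97 (mod 356)
265^512 ≡ 97^2 = 9409 ≡ 153 (mod 356)
265^765 = 265^512 × 265^128 × 265^64 × 265^32 × 265^16 × 265^8 × 265^4 × 265^1 ≡ 153 × 217 × 245 × 45 × 121 × 345 × 105 × 265 (mod 356).
Accumulate the product:
153 × 217 = 33201 ≡ 93
93 × 245 = 22785 ≡ 1
1 × 45 = 45
45 × 121 = 5445 ≡ 105
105 × 345 = 36225 ≡ 269
269 × 105 = 28245 ≡ 121
121 × 265 = 32065 ≡ 25

25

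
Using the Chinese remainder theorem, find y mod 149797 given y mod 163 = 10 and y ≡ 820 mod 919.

117533

163⁻¹ mod 919: 163·592 ≡ 1 (mod 919), so 163⁻¹ ≡ 592.
y = 10 + 163·((820 − 10)·592 mod 919) = 10 + 163·721 = 117533.
Check: 117533 mod 163 = 10, 117533 mod 919 = 820. ✓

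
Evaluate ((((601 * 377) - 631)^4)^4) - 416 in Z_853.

841

601 * 377 = 226577 ≡ 532 (mod 853)
532 - 631 = -99 ≡ 754 (mod 853)
(754)^4 ≡ 712 (mod 853)
(712)^4 ≡ 404 (mod 853)
404 - 416 = -12 ≡ 841 (mod 853)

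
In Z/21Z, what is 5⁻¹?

By the extended Euclidean algorithm:
21 = 4*5 + 1
5 = 5*1 + 0
gcd(5, 21) = 1, so the inverse exists.
Bézout: 1 = 1*21 − 4*5.
So 5⁻¹ ≡ −4 ≡ 17 (mod 21).

17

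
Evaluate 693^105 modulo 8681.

105 in binary is 1101001, i.e. 105 = 64 + 32 + 8 + 1.
693^1 ≡ 693 (mod 8681)
693^2 ≡ 693^2 = 480249 ≡ 2794 (mod 8681)
693^4 ≡ 2794^2 = 7806436 ≡ 2217 (mod 8681)
693^8 ≡ 2217^2 = 4915089 ≡ 1643 (mod 8681)
693^16 ≡ 1643^2 = 2699449 ≡ 8339 (mod 8681)
693^32 ≡ 8339^2 = 69538921 ≡ 4111 (mod 8681)
693^64 ≡ 4111^2 = 16900321 ≡ 7095 (mod 8681)
693^105 = 693^64 × 693^32 × 693^8 × 693^1 ≡ 7095 × 4111 × 1643 × 693 (mod 8681).
Accumulate the product:
7095 × 4111 = 29167545 ≡ 8066
8066 × 1643 = 13252438 ≡ 5232
5232 × 693 = 3625776 ≡ 5799

5799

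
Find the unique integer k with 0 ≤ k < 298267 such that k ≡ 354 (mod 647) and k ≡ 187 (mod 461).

193807

647⁻¹ mod 461: 647×404 ≡ 1 (mod 461), so 647⁻¹ ≡ 404.
k = 354 + 647×((187 − 354)×404 mod 461) = 354 + 647×299 = 193807.
Check: 193807 mod 647 = 354, 193807 mod 461 = 187. ✓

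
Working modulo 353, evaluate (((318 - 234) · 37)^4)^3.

318 - 234 = 84
84 · 37 = 3108 ≡ 284 (mod 353)
(284)^4 ≡ 285 (mod 353)
(285)^3 ≡ 91 (mod 353)

91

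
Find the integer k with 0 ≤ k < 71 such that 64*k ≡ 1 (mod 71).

71 = 1*64 + 7
64 = 9*7 + 1
7 = 7*1 + 0
gcd(64, 71) = 1, so the inverse exists.
Bézout: 1 = −9*71 + 10*64.
So 64⁻¹ ≡ 10 (mod 71).

10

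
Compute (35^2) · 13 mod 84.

(35)^2 ≡ 49 (mod 84)
49 · 13 = 637 ≡ 49 (mod 84)

49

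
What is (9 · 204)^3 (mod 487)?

9 · 204 = 1836 ≡ 375 (mod 487)
(375)^3 ≡ 67 (mod 487)

67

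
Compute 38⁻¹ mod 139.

Run the extended Euclidean algorithm:
139 = 3*38 + 25
38 = 1*25 + 13
25 = 1*13 + 12
13 = 1*12 + 1
12 = 12*1 + 0
gcd(38, 139) = 1, so the inverse exists.
Bézout: 1 = −3*139 + 11*38.
So 38⁻¹ ≡ 11 (mod 139).

11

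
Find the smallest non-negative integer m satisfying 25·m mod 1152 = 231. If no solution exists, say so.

gcd(25, 1152) = 1, so a unique solution mod 1152 exists.
25⁻¹ ≡ 553 (mod 1152).
m ≡ 553·231 ≡ 1023 (mod 1152).

1023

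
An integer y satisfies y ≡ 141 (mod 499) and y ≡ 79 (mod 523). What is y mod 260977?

240659

499⁻¹ mod 523: 499*414 ≡ 1 (mod 523), so 499⁻¹ ≡ 414.
y = 141 + 499*((79 − 141)*414 mod 523) = 141 + 499*482 = 240659.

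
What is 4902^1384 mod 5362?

2942

1384 in binary is 10101101000, i.e. 1384 = 1024 + 256 + 64 + 32 + 8.
4902^1 ≡ 4902 (mod 5362)
4902^2 ≡ 4902^2 = 24029604 ≡ 2482 (mod 5362)
4902^4 ≡ 2482^2 = 6160324 ≡ 4748 (mod 5362)
4902^8 ≡ 4748^2 = 22543504 ≡ 1656 (mod 5362)
4902^16 ≡ 1656^2 = 2742336 ≡ 2354 (mod 5362)
4902^32 ≡ 2354^2 = 5541316 ≡ 2370 (mod 5362)
4902^64 ≡ 2370^2 = 5616900 ≡ 2886 (mod 5362)
4902^128 ≡ 2886^2 = 8328996 ≡ 1810 (mod 5362)
4902^256 ≡ 1810^2 = 3276100 ≡ 5280 (mod 5362)
4902^512 ≡ 5280^2 = 27878400 ≡ 1362 (mod 5362)
4902^1024 ≡ 1362^2 = 1855044 ≡ 5154 (mod 5362)
4902^1384 = 4902^1024 * 4902^256 * 4902^64 * 4902^32 * 4902^8 ≡ 5154 * 5280 * 2886 * 2370 * 1656 (mod 5362).
Accumulate the product:
5154 * 5280 = 27213120 ≡ 970
970 * 2886 = 2799420 ≡ 456
456 * 2370 = 1080720 ≡ 2958
2958 * 1656 = 4898448 ≡ 2942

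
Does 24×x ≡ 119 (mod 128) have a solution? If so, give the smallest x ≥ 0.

no solution

gcd(24, 128) = 8, and 8 does not divide 119.
So the congruence has no solution.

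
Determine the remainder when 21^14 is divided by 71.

14 in binary is 1110, i.e. 14 = 8 + 4 + 2.
21^1 ≡ 21 (mod 71)
21^2 ≡ 21^2 = 441 ≡ 15 (mod 71)
21^4 ≡ 15^2 = 225 ≡ 12 (mod 71)
21^8 ≡ 12^2 = 144 ≡ 2 (mod 71)
21^14 = 21^8 · 21^4 · 21^2 ≡ 2 · 12 · 15 (mod 71).
Accumulate the product:
2 · 12 = 24
24 · 15 = 360 ≡ 5

5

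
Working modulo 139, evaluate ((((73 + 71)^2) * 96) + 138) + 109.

73 + 71 = 144 ≡ 5 (mod 139)
(5)^2 ≡ 25 (mod 139)
25 * 96 = 2400 ≡ 37 (mod 139)
37 + 138 = 175 ≡ 36 (mod 139)
36 + 109 = 145 ≡ 6 (mod 139)

6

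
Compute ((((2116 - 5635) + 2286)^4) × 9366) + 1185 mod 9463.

764

2116 - 5635 = -3519 ≡ 5944 (mod 9463)
5944 + 2286 = 8230
(8230)^4 ≡ 8882 (mod 9463)
8882 × 9366 = 83188812 ≡ 9042 (mod 9463)
9042 + 1185 = 10227 ≡ 764 (mod 9463)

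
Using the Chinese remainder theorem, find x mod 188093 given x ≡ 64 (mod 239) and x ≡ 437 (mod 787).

239⁻¹ mod 787: 239*326 ≡ 1 (mod 787), so 239⁻¹ ≡ 326.
x = 64 + 239*((437 − 64)*326 mod 787) = 64 + 239*400 = 95664.

95664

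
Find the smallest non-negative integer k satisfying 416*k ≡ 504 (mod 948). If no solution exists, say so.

gcd(416, 948) = 4, and 4 | 504, so solutions exist.
Divide through by 4: 104*k ≡ 126 mod 237.
104⁻¹ ≡ 98 (mod 237).
k ≡ 98*126 ≡ 24 (mod 237).
The smallest non-negative solution is k = 24.

24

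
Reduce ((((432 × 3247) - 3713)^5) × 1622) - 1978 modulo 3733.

3414

432 × 3247 = 1402704 ≡ 2829 (mod 3733)
2829 - 3713 = -884 ≡ 2849 (mod 3733)
(2849)^5 ≡ 3543 (mod 3733)
3543 × 1622 = 5746746 ≡ 1659 (mod 3733)
1659 - 1978 = -319 ≡ 3414 (mod 3733)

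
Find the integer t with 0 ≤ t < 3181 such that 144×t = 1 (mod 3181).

243

Run the extended Euclidean algorithm:
3181 = 22*144 + 13
144 = 11*13 + 1
13 = 13*1 + 0
gcd(144, 3181) = 1, so the inverse exists.
Bézout: 1 = −11*3181 + 243*144.
So 144⁻¹ ≡ 243 (mod 3181).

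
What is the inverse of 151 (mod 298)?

298 = 1*151 + 147
151 = 1*147 + 4
147 = 36*4 + 3
4 = 1*3 + 1
3 = 3*1 + 0
gcd(151, 298) = 1, so the inverse exists.
Back-substitute for 1:
1 = 1*4 − 1*3
  = −1*147 + 37*4
  = 37*151 − 38*147
  = −38*298 + 75*151
So 151⁻¹ ≡ 75 (mod 298).

75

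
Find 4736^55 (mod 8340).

1196

Using repeated squaring:
55 in binary is 110111, i.e. 55 = 32 + 16 + 4 + 2 + 1.
4736^1 ≡ 4736 (mod 8340)
4736^2 ≡ 4736^2 = 22429696 ≡ 3436 (mod 8340)
4736^4 ≡ 3436^2 = 11806096 ≡ 4996 (mod 8340)
4736^8 ≡ 4996^2 = 24960016 ≡ 6736 (mod 8340)
4736^16 ≡ 6736^2 = 45373696 ≡ 4096 (mod 8340)
4736^32 ≡ 4096^2 = 16777216 ≡ 5476 (mod 8340)
4736^55 = 4736^32 × 4736^16 × 4736^4 × 4736^2 × 4736^1 ≡ 5476 × 4096 × 4996 × 3436 × 4736 (mod 8340).
Accumulate the product:
5476 × 4096 = 22429696 ≡ 3436
3436 × 4996 = 17166256 ≡ 2536
2536 × 3436 = 8713696 ≡ 6736
6736 × 4736 = 31901696 ≡ 1196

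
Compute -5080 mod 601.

329

-5080 = -9·601 + 329, so -5080 ≡ 329 (mod 601).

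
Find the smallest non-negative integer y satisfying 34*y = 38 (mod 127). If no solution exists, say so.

gcd(34, 127) = 1, so a unique solution mod 127 exists.
34⁻¹ ≡ 71 (mod 127).
y ≡ 71*38 ≡ 31 (mod 127).

31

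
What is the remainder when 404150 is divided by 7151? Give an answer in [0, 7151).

3694

404150 = 56·7151 + 3694, so 404150 ≡ 3694 (mod 7151).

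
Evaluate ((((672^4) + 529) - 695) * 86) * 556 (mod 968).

264

(672)^4 ≡ 144 (mod 968)
144 + 529 = 673
673 - 695 = -22 ≡ 946 (mod 968)
946 * 86 = 81356 ≡ 44 (mod 968)
44 * 556 = 24464 ≡ 264 (mod 968)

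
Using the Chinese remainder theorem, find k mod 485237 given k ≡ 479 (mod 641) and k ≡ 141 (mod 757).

641⁻¹ mod 757: 641*633 ≡ 1 (mod 757), so 641⁻¹ ≡ 633.
k = 479 + 641*((141 − 479)*633 mod 757) = 479 + 641*277 = 178036.
Check: 178036 mod 641 = 479, 178036 mod 757 = 141. ✓

178036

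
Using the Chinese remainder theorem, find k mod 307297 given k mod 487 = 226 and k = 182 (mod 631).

487⁻¹ mod 631: 487·241 ≡ 1 (mod 631), so 487⁻¹ ≡ 241.
k = 226 + 487·((182 − 226)·241 mod 631) = 226 + 487·123 = 60127.
Check: 60127 mod 487 = 226, 60127 mod 631 = 182. ✓

60127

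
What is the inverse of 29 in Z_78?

78 = 2×29 + 20
29 = 1×20 + 9
20 = 2×9 + 2
9 = 4×2 + 1
2 = 2×1 + 0
gcd(29, 78) = 1, so the inverse exists.
Back-substitute for 1:
1 = 1×9 − 4×2
  = −4×20 + 9×9
  = 9×29 − 13×20
  = −13×78 + 35×29
So 29⁻¹ ≡ 35 (mod 78).

35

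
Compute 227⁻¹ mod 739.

293

Run the extended Euclidean algorithm:
739 = 3×227 + 58
227 = 3×58 + 53
58 = 1×53 + 5
53 = 10×5 + 3
5 = 1×3 + 2
3 = 1×2 + 1
2 = 2×1 + 0
gcd(227, 739) = 1, so the inverse exists.
Bézout: 1 = −90×739 + 293×227.
So 227⁻¹ ≡ 293 (mod 739).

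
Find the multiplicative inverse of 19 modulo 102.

102 = 5*19 + 7
19 = 2*7 + 5
7 = 1*5 + 2
5 = 2*2 + 1
2 = 2*1 + 0
gcd(19, 102) = 1, so the inverse exists.
Back-substitute for 1:
1 = 1*5 − 2*2
  = −2*7 + 3*5
  = 3*19 − 8*7
  = −8*102 + 43*19
So 19⁻¹ ≡ 43 (mod 102).

43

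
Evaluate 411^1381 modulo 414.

99

Using repeated squaring:
1381 in binary is 10101100101, i.e. 1381 = 1024 + 256 + 64 + 32 + 4 + 1.
411^1 ≡ 411 (mod 414)
411^2 ≡ 411^2 = 168921 ≡ 9 (mod 414)
411^4 ≡ 9^2 = 81 (mod 414)
411^8 ≡ 81^2 = 6561 ≡ 351 (mod 414)
411^16 ≡ 351^2 = 123201 ≡ 243 (mod 414)
411^32 ≡ 243^2 = 59049 ≡ 261 (mod 414)
411^64 ≡ 261^2 = 68121 ≡ 225 (mod 414)
411^128 ≡ 225^2 = 50625 ≡ 117 (mod 414)
411^256 ≡ 117^2 = 13689 ≡ 27 (mod 414)
411^512 ≡ 27^2 = 729 ≡ 315 (mod 414)
411^1024 ≡ 315^2 = 99225 ≡ 279 (mod 414)
411^1381 = 411^1024 * 411^256 * 411^64 * 411^32 * 411^4 * 411^1 ≡ 279 * 27 * 225 * 261 * 81 * 411 (mod 414).
Accumulate the product:
279 * 27 = 7533 ≡ 81
81 * 225 = 18225 ≡ 9
9 * 261 = 2349 ≡ 279
279 * 81 = 22599 ≡ 243
243 * 411 = 99873 ≡ 99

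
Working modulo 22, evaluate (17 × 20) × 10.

12

17 × 20 = 340 ≡ 10 (mod 22)
10 × 10 = 100 ≡ 12 (mod 22)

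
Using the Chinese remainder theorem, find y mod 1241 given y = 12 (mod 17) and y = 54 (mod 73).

930

17⁻¹ mod 73: 17×43 ≡ 1 (mod 73), so 17⁻¹ ≡ 43.
y = 12 + 17×((54 − 12)×43 mod 73) = 12 + 17×54 = 930.
Check: 930 mod 17 = 12, 930 mod 73 = 54. ✓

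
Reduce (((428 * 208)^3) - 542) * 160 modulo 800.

320

428 * 208 = 89024 ≡ 224 (mod 800)
(224)^3 ≡ 224 (mod 800)
224 - 542 = -318 ≡ 482 (mod 800)
482 * 160 = 77120 ≡ 320 (mod 800)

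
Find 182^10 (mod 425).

349

Using repeated squaring:
182^1 ≡ 182 (mod 425)
182^2 ≡ 182^2 = 33124 ≡ 399 (mod 425)
182^4 ≡ 399^2 = 159201 ≡ 251 (mod 425)
182^8 ≡ 251^2 = 63001 ≡ 101 (mod 425)
182^10 = 182^8 × 182^2 ≡ 101 × 399 (mod 425).
101 × 399 = 40299 ≡ 349 (mod 425).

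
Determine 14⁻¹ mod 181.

By the extended Euclidean algorithm:
181 = 12×14 + 13
14 = 1×13 + 1
13 = 13×1 + 0
gcd(14, 181) = 1, so the inverse exists.
Back-substitute for 1:
1 = 1×14 − 1×13
  = −1×181 + 13×14
So 14⁻¹ ≡ 13 (mod 181).

13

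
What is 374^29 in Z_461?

6

Compute successive squares:
374^1 ≡ 374 (mod 461)
374^2 ≡ 374^2 = 139876 ≡ 193 (mod 461)
374^4 ≡ 193^2 = 37249 ≡ 369 (mod 461)
374^8 ≡ 369^2 = 136161 ≡ 166 (mod 461)
374^16 ≡ 166^2 = 27556 ≡ 357 (mod 461)
374^29 = 374^16 · 374^8 · 374^4 · 374^1 ≡ 357 · 166 · 369 · 374 (mod 461).
Accumulate the product:
357 · 166 = 59262 ≡ 254
254 · 369 = 93726 ≡ 143
143 · 374 = 53482 ≡ 6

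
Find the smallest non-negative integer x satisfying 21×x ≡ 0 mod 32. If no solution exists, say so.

gcd(21, 32) = 1, so a unique solution mod 32 exists.
21⁻¹ ≡ 29 (mod 32).
x ≡ 29×0 ≡ 0 (mod 32).

0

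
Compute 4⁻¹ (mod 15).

4

By the extended Euclidean algorithm:
15 = 3*4 + 3
4 = 1*3 + 1
3 = 3*1 + 0
gcd(4, 15) = 1, so the inverse exists.
Back-substitute for 1:
1 = 1*4 − 1*3
  = −1*15 + 4*4
So 4⁻¹ ≡ 4 (mod 15).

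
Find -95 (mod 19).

0

-95 = -5·19 + 0, so -95 ≡ 0 (mod 19).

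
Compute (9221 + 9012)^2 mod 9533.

9221 + 9012 = 18233 ≡ 8700 (mod 9533)
(8700)^2 ≡ 7513 (mod 9533)

7513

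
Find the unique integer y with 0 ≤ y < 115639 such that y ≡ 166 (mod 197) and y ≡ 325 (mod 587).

52568

197⁻¹ mod 587: 197·441 ≡ 1 (mod 587), so 197⁻¹ ≡ 441.
y = 166 + 197·((325 − 166)·441 mod 587) = 166 + 197·266 = 52568.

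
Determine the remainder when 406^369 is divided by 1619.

369 in binary is 101110001, i.e. 369 = 256 + 64 + 32 + 16 + 1.
406^1 ≡ 406 (mod 1619)
406^2 ≡ 406^2 = 164836 ≡ 1317 (mod 1619)
406^4 ≡ 1317^2 = 1734489 ≡ 540 (mod 1619)
406^8 ≡ 540^2 = 291600 ≡ 180 (mod 1619)
406^16 ≡ 180^2 = 32400 ≡ 20 (mod 1619)
406^32 ≡ 20^2 = 400 (mod 1619)
406^64 ≡ 400^2 = 160000 ≡ 1338 (mod 1619)
406^128 ≡ 1338^2 = 1790244 ≡ 1249 (mod 1619)
406^256 ≡ 1249^2 = 1560001 ≡ 904 (mod 1619)
406^369 = 406^256 * 406^64 * 406^32 * 406^16 * 406^1 ≡ 904 * 1338 * 400 * 20 * 406 (mod 1619).
Accumulate the product:
904 * 1338 = 1209552 ≡ 159
159 * 400 = 63600 ≡ 459
459 * 20 = 9180 ≡ 1085
1085 * 406 = 440510 ≡ 142

142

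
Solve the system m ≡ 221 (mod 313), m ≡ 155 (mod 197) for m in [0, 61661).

9611

313⁻¹ mod 197: 313*107 ≡ 1 (mod 197), so 313⁻¹ ≡ 107.
m = 221 + 313*((155 − 221)*107 mod 197) = 221 + 313*30 = 9611.
Check: 9611 mod 313 = 221, 9611 mod 197 = 155. ✓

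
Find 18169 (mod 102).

13

18169 = 178·102 + 13, so 18169 ≡ 13 (mod 102).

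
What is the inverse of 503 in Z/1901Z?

1353

1901 = 3*503 + 392
503 = 1*392 + 111
392 = 3*111 + 59
111 = 1*59 + 52
59 = 1*52 + 7
52 = 7*7 + 3
7 = 2*3 + 1
3 = 3*1 + 0
gcd(503, 1901) = 1, so the inverse exists.
Back-substitute for 1:
1 = 1*7 − 2*3
  = −2*52 + 15*7
  = 15*59 − 17*52
  = −17*111 + 32*59
  = 32*392 − 113*111
  = −113*503 + 145*392
  = 145*1901 − 548*503
So 503⁻¹ ≡ −548 ≡ 1353 (mod 1901).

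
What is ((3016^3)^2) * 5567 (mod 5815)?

3407

(3016)^3 ≡ 4531 (mod 5815)
(4531)^2 ≡ 3011 (mod 5815)
3011 * 5567 = 16762237 ≡ 3407 (mod 5815)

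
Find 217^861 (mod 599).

52

861 in binary is 1101011101, i.e. 861 = 512 + 256 + 64 + 16 + 8 + 4 + 1.
217^1 ≡ 217 (mod 599)
217^2 ≡ 217^2 = 47089 ≡ 367 (mod 599)
217^4 ≡ 367^2 = 134689 ≡ 513 (mod 599)
217^8 ≡ 513^2 = 263169 ≡ 208 (mod 599)
217^16 ≡ 208^2 = 43264 ≡ 136 (mod 599)
217^32 ≡ 136^2 = 18496 ≡ 526 (mod 599)
217^64 ≡ 526^2 = 276676 ≡ 537 (mod 599)
217^128 ≡ 537^2 = 288369 ≡ 250 (mod 599)
217^256 ≡ 250^2 = 62500 ≡ 204 (mod 599)
217^512 ≡ 204^2 = 41616 ≡ 285 (mod 599)
217^861 = 217^512 · 217^256 · 217^64 · 217^16 · 217^8 · 217^4 · 217^1 ≡ 285 · 204 · 537 · 136 · 208 · 513 · 217 (mod 599).
Accumulate the product:
285 · 204 = 58140 ≡ 37
37 · 537 = 19869 ≡ 102
102 · 136 = 13872 ≡ 95
95 · 208 = 19760 ≡ 592
592 · 513 = 303696 ≡ 3
3 · 217 = 651 ≡ 52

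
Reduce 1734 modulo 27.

6

1734 = 64·27 + 6, so 1734 ≡ 6 (mod 27).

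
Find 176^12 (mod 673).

Using repeated squaring:
12 in binary is 1100, i.e. 12 = 8 + 4.
176^1 ≡ 176 (mod 673)
176^2 ≡ 176^2 = 30976 ≡ 18 (mod 673)
176^4 ≡ 18^2 = 324 (mod 673)
176^8 ≡ 324^2 = 104976 ≡ 661 (mod 673)
176^12 = 176^8 × 176^4 ≡ 661 × 324 (mod 673).
661 × 324 = 214164 ≡ 150 (mod 673).

150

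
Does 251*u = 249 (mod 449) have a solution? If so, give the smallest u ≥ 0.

gcd(251, 449) = 1, so a unique solution mod 449 exists.
251⁻¹ ≡ 161 (mod 449).
u ≡ 161*249 ≡ 128 (mod 449).

128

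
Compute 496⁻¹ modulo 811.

Apply the Euclidean algorithm and back-substitute:
811 = 1*496 + 315
496 = 1*315 + 181
315 = 1*181 + 134
181 = 1*134 + 47
134 = 2*47 + 40
47 = 1*40 + 7
40 = 5*7 + 5
7 = 1*5 + 2
5 = 2*2 + 1
2 = 2*1 + 0
gcd(496, 811) = 1, so the inverse exists.
Bézout: 1 = 211*811 − 345*496.
So 496⁻¹ ≡ −345 ≡ 466 (mod 811).

466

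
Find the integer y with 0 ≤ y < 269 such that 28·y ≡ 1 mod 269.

By the extended Euclidean algorithm:
269 = 9*28 + 17
28 = 1*17 + 11
17 = 1*11 + 6
11 = 1*6 + 5
6 = 1*5 + 1
5 = 5*1 + 0
gcd(28, 269) = 1, so the inverse exists.
Back-substitute for 1:
1 = 1*6 − 1*5
  = −1*11 + 2*6
  = 2*17 − 3*11
  = −3*28 + 5*17
  = 5*269 − 48*28
So 28⁻¹ ≡ −48 ≡ 221 (mod 269).

221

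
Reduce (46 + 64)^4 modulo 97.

43

46 + 64 = 110 ≡ 13 (mod 97)
(13)^4 ≡ 43 (mod 97)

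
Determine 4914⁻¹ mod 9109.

Apply the Euclidean algorithm and back-substitute:
9109 = 1·4914 + 4195
4914 = 1·4195 + 719
4195 = 5·719 + 600
719 = 1·600 + 119
600 = 5·119 + 5
119 = 23·5 + 4
5 = 1·4 + 1
4 = 4·1 + 0
gcd(4914, 9109) = 1, so the inverse exists.
Back-substitute for 1:
1 = 1·5 − 1·4
  = −1·119 + 24·5
  = 24·600 − 121·119
  = −121·719 + 145·600
  = 145·4195 − 846·719
  = −846·4914 + 991·4195
  = 991·9109 − 1837·4914
So 4914⁻¹ ≡ −1837 ≡ 7272 (mod 9109).

7272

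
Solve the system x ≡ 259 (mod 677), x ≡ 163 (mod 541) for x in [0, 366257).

279860

677⁻¹ mod 541: 677·362 ≡ 1 (mod 541), so 677⁻¹ ≡ 362.
x = 259 + 677·((163 − 259)·362 mod 541) = 259 + 677·413 = 279860.
Check: 279860 mod 677 = 259, 279860 mod 541 = 163. ✓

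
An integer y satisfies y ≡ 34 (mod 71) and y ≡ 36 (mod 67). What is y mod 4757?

2448

71⁻¹ mod 67: 71*17 ≡ 1 (mod 67), so 71⁻¹ ≡ 17.
y = 34 + 71*((36 − 34)*17 mod 67) = 34 + 71*34 = 2448.
Check: 2448 mod 71 = 34, 2448 mod 67 = 36. ✓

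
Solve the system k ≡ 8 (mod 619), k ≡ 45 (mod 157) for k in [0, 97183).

73050

619⁻¹ mod 157: 619*122 ≡ 1 (mod 157), so 619⁻¹ ≡ 122.
k = 8 + 619*((45 − 8)*122 mod 157) = 8 + 619*118 = 73050.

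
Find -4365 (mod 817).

537

-4365 = -6*817 + 537, so -4365 ≡ 537 (mod 817).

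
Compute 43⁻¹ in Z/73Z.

73 = 1*43 + 30
43 = 1*30 + 13
30 = 2*13 + 4
13 = 3*4 + 1
4 = 4*1 + 0
gcd(43, 73) = 1, so the inverse exists.
Bézout: 1 = −10*73 + 17*43.
So 43⁻¹ ≡ 17 (mod 73).

17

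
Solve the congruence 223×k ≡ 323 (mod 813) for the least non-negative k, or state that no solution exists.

gcd(223, 813) = 1, so a unique solution mod 813 exists.
223⁻¹ ≡ 175 (mod 813).
k ≡ 175×323 ≡ 428 (mod 813).

428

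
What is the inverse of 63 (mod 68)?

27

68 = 1·63 + 5
63 = 12·5 + 3
5 = 1·3 + 2
3 = 1·2 + 1
2 = 2·1 + 0
gcd(63, 68) = 1, so the inverse exists.
Back-substitute for 1:
1 = 1·3 − 1·2
  = −1·5 + 2·3
  = 2·63 − 25·5
  = −25·68 + 27·63
So 63⁻¹ ≡ 27 (mod 68).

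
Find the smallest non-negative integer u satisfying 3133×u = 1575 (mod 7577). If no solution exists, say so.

gcd(3133, 7577) = 1, so a unique solution mod 7577 exists.
3133⁻¹ ≡ 1809 (mod 7577).
u ≡ 1809×1575 ≡ 223 (mod 7577).

223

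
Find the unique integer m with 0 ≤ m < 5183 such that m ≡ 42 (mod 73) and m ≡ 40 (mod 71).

5152

73⁻¹ mod 71: 73·36 ≡ 1 (mod 71), so 73⁻¹ ≡ 36.
m = 42 + 73·((40 − 42)·36 mod 71) = 42 + 73·70 = 5152.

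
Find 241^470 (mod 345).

31

241^1 ≡ 241 (mod 345)
241^2 ≡ 241^2 = 58081 ≡ 121 (mod 345)
241^4 ≡ 121^2 = 14641 ≡ 151 (mod 345)
241^8 ≡ 151^2 = 22801 ≡ 31 (mod 345)
241^16 ≡ 31^2 = 961 ≡ 271 (mod 345)
241^32 ≡ 271^2 = 73441 ≡ 301 (mod 345)
241^64 ≡ 301^2 = 90601 ≡ 211 (mod 345)
241^128 ≡ 211^2 = 44521 ≡ 16 (mod 345)
241^256 ≡ 16^2 = 256 (mod 345)
241^470 = 241^256 · 241^128 · 241^64 · 241^16 · 241^4 · 241^2 ≡ 256 · 16 · 211 · 271 · 151 · 121 (mod 345).
Accumulate the product:
256 · 16 = 4096 ≡ 301
301 · 211 = 63511 ≡ 31
31 · 271 = 8401 ≡ 121
121 · 151 = 18271 ≡ 331
331 · 121 = 40051 ≡ 31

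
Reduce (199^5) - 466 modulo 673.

(199)^5 ≡ 258 (mod 673)
258 - 466 = -208 ≡ 465 (mod 673)

465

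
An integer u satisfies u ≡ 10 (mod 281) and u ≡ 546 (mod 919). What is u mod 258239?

281⁻¹ mod 919: 281×399 ≡ 1 (mod 919), so 281⁻¹ ≡ 399.
u = 10 + 281×((546 − 10)×399 mod 919) = 10 + 281×656 = 184346.
Check: 184346 mod 281 = 10, 184346 mod 919 = 546. ✓

184346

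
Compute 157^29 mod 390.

By square-and-multiply:
29 in binary is 11101, i.e. 29 = 16 + 8 + 4 + 1.
157^1 ≡ 157 (mod 390)
157^2 ≡ 157^2 = 24649 ≡ 79 (mod 390)
157^4 ≡ 79^2 = 6241 ≡ 1 (mod 390)
157^8 ≡ 1^2 = 1 (mod 390)
157^16 ≡ 1^2 = 1 (mod 390)
157^29 = 157^16 * 157^8 * 157^4 * 157^1 ≡ 1 * 1 * 1 * 157 (mod 390).
Accumulate the product:
1 * 1 = 1
1 * 1 = 1
1 * 157 = 157

157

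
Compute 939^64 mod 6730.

5311

Compute successive squares:
939^1 ≡ 939 (mod 6730)
939^2 ≡ 939^2 = 881721 ≡ 91 (mod 6730)
939^4 ≡ 91^2 = 8281 ≡ 1551 (mod 6730)
939^8 ≡ 1551^2 = 2405601 ≡ 2991 (mod 6730)
939^16 ≡ 2991^2 = 8946081 ≡ 1911 (mod 6730)
939^32 ≡ 1911^2 = 3651921 ≡ 4261 (mod 6730)
939^64 ≡ 4261^2 = 18156121 ≡ 5311 (mod 6730)
So 939^64 ≡ 5311 (mod 6730).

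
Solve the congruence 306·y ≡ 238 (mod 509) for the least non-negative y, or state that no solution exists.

227

gcd(306, 509) = 1, so a unique solution mod 509 exists.
306⁻¹ ≡ 341 (mod 509).
y ≡ 341·238 ≡ 227 (mod 509).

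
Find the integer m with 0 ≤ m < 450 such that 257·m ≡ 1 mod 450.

443

450 = 1*257 + 193
257 = 1*193 + 64
193 = 3*64 + 1
64 = 64*1 + 0
gcd(257, 450) = 1, so the inverse exists.
Bézout: 1 = 4*450 − 7*257.
So 257⁻¹ ≡ −7 ≡ 443 (mod 450).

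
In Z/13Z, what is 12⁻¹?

13 = 1·12 + 1
12 = 12·1 + 0
gcd(12, 13) = 1, so the inverse exists.
Bézout: 1 = 1·13 − 1·12.
So 12⁻¹ ≡ −1 ≡ 12 (mod 13).

12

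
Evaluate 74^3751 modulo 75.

74

74^1 ≡ 74 (mod 75)
74^2 ≡ 74^2 = 5476 ≡ 1 (mod 75)
74^4 ≡ 1^2 = 1 (mod 75)
74^8 ≡ 1^2 = 1 (mod 75)
74^16 ≡ 1^2 = 1 (mod 75)
74^32 ≡ 1^2 = 1 (mod 75)
74^64 ≡ 1^2 = 1 (mod 75)
74^128 ≡ 1^2 = 1 (mod 75)
74^256 ≡ 1^2 = 1 (mod 75)
74^512 ≡ 1^2 = 1 (mod 75)
74^1024 ≡ 1^2 = 1 (mod 75)
74^2048 ≡ 1^2 = 1 (mod 75)
74^3751 = 74^2048 · 74^1024 · 74^512 · 74^128 · 74^32 · 74^4 · 74^2 · 74^1 ≡ 1 · 1 · 1 · 1 · 1 · 1 · 1 · 74 (mod 75).
Accumulate the product:
1 · 1 = 1
1 · 1 = 1
1 · 1 = 1
1 · 1 = 1
1 · 1 = 1
1 · 1 = 1
1 · 74 = 74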